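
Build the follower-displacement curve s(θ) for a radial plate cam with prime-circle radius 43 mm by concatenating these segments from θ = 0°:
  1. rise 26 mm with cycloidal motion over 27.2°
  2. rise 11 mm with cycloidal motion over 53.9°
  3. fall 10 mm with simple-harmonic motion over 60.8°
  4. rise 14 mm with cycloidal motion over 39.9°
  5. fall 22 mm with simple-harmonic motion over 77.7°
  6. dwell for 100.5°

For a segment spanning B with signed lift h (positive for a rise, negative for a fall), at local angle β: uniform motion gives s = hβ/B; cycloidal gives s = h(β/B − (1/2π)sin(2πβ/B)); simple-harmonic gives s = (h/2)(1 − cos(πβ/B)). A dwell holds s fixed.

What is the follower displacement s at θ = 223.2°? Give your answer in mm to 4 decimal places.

seg 1 [0°–27.2°] cycloidal, h=26: full span → s += 26 → s = 26.0000
seg 2 [27.2°–81.1°] cycloidal, h=11: full span → s += 11 → s = 37.0000
seg 3 [81.1°–141.9°] simple-harmonic, h=-10: full span → s += -10 → s = 27.0000
seg 4 [141.9°–181.8°] cycloidal, h=14: full span → s += 14 → s = 41.0000
seg 5 [181.8°–259.5°] simple-harmonic, h=-22: θ=223.2° here. β=41.4, B=77.7. -22/2·(1 − cos(π·0.5328)) = -12.1321 → s = 28.8679

28.8679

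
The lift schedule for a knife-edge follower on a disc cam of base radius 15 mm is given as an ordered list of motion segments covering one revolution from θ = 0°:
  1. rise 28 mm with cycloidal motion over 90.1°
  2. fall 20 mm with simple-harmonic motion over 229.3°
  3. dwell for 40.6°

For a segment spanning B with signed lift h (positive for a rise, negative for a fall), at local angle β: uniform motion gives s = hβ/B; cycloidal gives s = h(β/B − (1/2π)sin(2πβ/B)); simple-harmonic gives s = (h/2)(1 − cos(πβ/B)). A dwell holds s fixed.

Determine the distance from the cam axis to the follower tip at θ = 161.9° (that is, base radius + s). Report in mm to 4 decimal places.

seg 1 [0°–90.1°] cycloidal, h=28: full span → s += 28 → s = 28.0000
seg 2 [90.1°–319.4°] simple-harmonic, h=-20: θ=161.9° here. β=71.8, B=229.3. -20/2·(1 − cos(π·0.3131)) = -4.4607 → s = 23.5393
radial distance = base radius + s = 15 + 23.5393 = 38.5393

38.5393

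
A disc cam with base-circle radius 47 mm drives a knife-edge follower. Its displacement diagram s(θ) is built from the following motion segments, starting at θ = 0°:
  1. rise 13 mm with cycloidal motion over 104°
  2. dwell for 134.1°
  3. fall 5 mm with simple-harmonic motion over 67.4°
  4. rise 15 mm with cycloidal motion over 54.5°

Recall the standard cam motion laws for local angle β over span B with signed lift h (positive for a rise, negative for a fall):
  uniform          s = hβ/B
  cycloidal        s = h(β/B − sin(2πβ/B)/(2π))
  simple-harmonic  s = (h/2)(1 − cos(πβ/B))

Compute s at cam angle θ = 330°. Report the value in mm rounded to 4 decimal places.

seg 1 [0°–104°] cycloidal, h=13: full span → s += 13 → s = 13.0000
seg 2 [104°–238.1°] dwell: s stays 13.0000
seg 3 [238.1°–305.5°] simple-harmonic, h=-5: full span → s += -5 → s = 8.0000
seg 4 [305.5°–360°] cycloidal, h=15: θ=330° here. β=24.5, B=54.5. 15·(0.4495 − sin(2π·0.4495)/(2π)) = 5.9989 → s = 13.9989

13.9989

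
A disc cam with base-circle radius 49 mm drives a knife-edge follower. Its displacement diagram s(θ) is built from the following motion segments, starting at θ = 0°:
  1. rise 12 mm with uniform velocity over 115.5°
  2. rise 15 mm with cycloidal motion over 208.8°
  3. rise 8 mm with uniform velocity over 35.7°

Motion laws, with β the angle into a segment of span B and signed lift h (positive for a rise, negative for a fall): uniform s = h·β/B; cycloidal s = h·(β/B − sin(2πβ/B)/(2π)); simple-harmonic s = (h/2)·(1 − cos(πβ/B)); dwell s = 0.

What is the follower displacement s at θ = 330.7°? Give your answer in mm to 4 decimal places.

seg 1 [0°–115.5°] uniform, h=12: full span → s += 12 → s = 12.0000
seg 2 [115.5°–324.3°] cycloidal, h=15: full span → s += 15 → s = 27.0000
seg 3 [324.3°–360°] uniform, h=8: θ=330.7° here. β=6.4, B=35.7. 8·6.4/35.7 = 1.4342 → s = 28.4342

28.4342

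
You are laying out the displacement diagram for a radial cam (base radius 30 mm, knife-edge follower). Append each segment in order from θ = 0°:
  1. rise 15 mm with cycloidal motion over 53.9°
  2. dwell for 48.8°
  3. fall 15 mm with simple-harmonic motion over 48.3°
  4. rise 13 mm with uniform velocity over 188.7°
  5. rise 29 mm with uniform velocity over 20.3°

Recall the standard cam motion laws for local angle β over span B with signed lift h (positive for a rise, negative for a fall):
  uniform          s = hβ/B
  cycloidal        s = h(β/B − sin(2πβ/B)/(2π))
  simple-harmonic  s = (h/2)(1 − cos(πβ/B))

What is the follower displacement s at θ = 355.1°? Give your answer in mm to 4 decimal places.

seg 1 [0°–53.9°] cycloidal, h=15: full span → s += 15 → s = 15.0000
seg 2 [53.9°–102.7°] dwell: s stays 15.0000
seg 3 [102.7°–151°] simple-harmonic, h=-15: full span → s += -15 → s = 0.0000
seg 4 [151°–339.7°] uniform, h=13: full span → s += 13 → s = 13.0000
seg 5 [339.7°–360°] uniform, h=29: θ=355.1° here. β=15.4, B=20.3. 29·15.4/20.3 = 22.0000 → s = 35.0000

35.0000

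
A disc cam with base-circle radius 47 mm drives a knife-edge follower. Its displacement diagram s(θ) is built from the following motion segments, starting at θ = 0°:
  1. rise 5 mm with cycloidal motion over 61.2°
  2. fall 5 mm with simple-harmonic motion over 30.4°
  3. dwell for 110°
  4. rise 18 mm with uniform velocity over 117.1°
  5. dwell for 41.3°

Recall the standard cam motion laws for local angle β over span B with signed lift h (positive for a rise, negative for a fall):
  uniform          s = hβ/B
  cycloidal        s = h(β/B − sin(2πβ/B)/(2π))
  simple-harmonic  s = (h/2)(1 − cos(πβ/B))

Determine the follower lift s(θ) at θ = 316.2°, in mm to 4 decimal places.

seg 1 [0°–61.2°] cycloidal, h=5: full span → s += 5 → s = 5.0000
seg 2 [61.2°–91.6°] simple-harmonic, h=-5: full span → s += -5 → s = 0.0000
seg 3 [91.6°–201.6°] dwell: s stays 0.0000
seg 4 [201.6°–318.7°] uniform, h=18: θ=316.2° here. β=114.6, B=117.1. 18·114.6/117.1 = 17.6157 → s = 17.6157

17.6157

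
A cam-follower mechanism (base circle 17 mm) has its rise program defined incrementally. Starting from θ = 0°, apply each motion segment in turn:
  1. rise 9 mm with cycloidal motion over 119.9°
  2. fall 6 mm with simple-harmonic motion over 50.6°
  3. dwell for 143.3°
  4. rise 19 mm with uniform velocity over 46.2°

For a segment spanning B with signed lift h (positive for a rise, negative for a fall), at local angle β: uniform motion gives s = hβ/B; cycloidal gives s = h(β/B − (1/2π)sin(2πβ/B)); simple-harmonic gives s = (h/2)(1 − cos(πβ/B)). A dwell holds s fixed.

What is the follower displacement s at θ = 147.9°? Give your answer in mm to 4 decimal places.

seg 1 [0°–119.9°] cycloidal, h=9: full span → s += 9 → s = 9.0000
seg 2 [119.9°–170.5°] simple-harmonic, h=-6: θ=147.9° here. β=28, B=50.6. -6/2·(1 − cos(π·0.5534)) = -3.5006 → s = 5.4994

5.4994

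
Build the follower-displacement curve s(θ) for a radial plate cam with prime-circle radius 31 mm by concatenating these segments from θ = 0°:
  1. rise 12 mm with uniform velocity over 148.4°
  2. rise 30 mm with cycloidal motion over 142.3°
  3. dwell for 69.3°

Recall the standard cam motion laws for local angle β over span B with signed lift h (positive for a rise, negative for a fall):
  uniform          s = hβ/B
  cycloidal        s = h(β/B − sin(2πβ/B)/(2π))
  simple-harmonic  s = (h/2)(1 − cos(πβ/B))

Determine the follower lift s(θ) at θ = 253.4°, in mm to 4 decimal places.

seg 1 [0°–148.4°] uniform, h=12: full span → s += 12 → s = 12.0000
seg 2 [148.4°–290.7°] cycloidal, h=30: θ=253.4° here. β=105, B=142.3. 30·(0.7379 − sin(2π·0.7379)/(2π)) = 26.8971 → s = 38.8971

38.8971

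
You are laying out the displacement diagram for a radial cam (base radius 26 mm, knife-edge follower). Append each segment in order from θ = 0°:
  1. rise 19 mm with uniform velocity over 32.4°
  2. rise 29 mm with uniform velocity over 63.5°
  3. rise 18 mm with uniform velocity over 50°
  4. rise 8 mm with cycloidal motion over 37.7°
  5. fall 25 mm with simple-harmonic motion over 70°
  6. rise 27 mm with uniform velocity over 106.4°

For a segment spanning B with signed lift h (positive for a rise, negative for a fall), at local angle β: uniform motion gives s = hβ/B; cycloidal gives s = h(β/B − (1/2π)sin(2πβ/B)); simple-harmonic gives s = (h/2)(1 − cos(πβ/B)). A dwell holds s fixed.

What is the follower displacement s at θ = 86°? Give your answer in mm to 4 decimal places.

seg 1 [0°–32.4°] uniform, h=19: full span → s += 19 → s = 19.0000
seg 2 [32.4°–95.9°] uniform, h=29: θ=86° here. β=53.6, B=63.5. 29·53.6/63.5 = 24.4787 → s = 43.4787

43.4787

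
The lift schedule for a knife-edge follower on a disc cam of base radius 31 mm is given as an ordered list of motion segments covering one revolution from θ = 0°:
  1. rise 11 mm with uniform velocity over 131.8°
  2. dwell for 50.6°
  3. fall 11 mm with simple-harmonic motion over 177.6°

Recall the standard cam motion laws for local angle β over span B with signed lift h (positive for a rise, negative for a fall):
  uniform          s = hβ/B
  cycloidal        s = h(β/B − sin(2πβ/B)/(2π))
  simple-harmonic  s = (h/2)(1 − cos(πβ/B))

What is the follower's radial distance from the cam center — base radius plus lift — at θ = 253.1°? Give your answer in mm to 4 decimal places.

seg 1 [0°–131.8°] uniform, h=11: full span → s += 11 → s = 11.0000
seg 2 [131.8°–182.4°] dwell: s stays 11.0000
seg 3 [182.4°–360°] simple-harmonic, h=-11: θ=253.1° here. β=70.7, B=177.6. -11/2·(1 − cos(π·0.3981)) = -3.7690 → s = 7.2310
radial distance = base radius + s = 31 + 7.2310 = 38.2310

38.2310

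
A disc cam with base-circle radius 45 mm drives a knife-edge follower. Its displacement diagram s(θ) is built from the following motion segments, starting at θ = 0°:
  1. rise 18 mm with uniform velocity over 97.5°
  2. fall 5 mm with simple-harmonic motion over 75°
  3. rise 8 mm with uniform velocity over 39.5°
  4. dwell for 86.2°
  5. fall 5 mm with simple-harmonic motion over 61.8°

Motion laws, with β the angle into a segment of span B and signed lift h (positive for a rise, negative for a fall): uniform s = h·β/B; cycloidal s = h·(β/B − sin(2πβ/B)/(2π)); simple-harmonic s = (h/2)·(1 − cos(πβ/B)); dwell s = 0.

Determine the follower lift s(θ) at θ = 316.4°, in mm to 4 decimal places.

seg 1 [0°–97.5°] uniform, h=18: full span → s += 18 → s = 18.0000
seg 2 [97.5°–172.5°] simple-harmonic, h=-5: full span → s += -5 → s = 13.0000
seg 3 [172.5°–212°] uniform, h=8: full span → s += 8 → s = 21.0000
seg 4 [212°–298.2°] dwell: s stays 21.0000
seg 5 [298.2°–360°] simple-harmonic, h=-5: θ=316.4° here. β=18.2, B=61.8. -5/2·(1 − cos(π·0.2945)) = -0.9958 → s = 20.0042

20.0042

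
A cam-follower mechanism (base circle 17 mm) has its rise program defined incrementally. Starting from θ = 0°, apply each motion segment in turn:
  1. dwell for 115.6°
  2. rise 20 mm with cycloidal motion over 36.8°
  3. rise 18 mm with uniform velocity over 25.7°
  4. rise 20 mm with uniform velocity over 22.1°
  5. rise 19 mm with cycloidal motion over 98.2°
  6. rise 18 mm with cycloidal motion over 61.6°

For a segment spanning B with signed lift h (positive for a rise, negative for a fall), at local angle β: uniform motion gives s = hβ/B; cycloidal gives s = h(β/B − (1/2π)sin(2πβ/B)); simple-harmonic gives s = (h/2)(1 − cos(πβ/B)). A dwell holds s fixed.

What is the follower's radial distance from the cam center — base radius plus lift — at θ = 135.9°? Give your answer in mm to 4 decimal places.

seg 1 [0°–115.6°] dwell: s stays 0.0000
seg 2 [115.6°–152.4°] cycloidal, h=20: θ=135.9° here. β=20.3, B=36.8. 20·(0.5516 − sin(2π·0.5516)/(2π)) = 12.0472 → s = 12.0472
radial distance = base radius + s = 17 + 12.0472 = 29.0472

29.0472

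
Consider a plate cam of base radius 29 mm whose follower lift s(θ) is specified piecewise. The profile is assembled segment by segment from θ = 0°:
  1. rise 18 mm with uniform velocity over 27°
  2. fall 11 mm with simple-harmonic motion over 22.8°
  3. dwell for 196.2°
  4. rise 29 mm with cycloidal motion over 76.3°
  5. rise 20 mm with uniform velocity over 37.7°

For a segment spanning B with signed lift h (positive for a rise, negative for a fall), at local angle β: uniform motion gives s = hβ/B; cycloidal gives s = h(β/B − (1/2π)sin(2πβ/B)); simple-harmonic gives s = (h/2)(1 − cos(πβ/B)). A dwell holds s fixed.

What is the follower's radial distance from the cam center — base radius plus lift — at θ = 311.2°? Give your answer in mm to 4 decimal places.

seg 1 [0°–27°] uniform, h=18: full span → s += 18 → s = 18.0000
seg 2 [27°–49.8°] simple-harmonic, h=-11: full span → s += -11 → s = 7.0000
seg 3 [49.8°–246°] dwell: s stays 7.0000
seg 4 [246°–322.3°] cycloidal, h=29: θ=311.2° here. β=65.2, B=76.3. 29·(0.8545 − sin(2π·0.8545)/(2π)) = 28.4366 → s = 35.4366
radial distance = base radius + s = 29 + 35.4366 = 64.4366

64.4366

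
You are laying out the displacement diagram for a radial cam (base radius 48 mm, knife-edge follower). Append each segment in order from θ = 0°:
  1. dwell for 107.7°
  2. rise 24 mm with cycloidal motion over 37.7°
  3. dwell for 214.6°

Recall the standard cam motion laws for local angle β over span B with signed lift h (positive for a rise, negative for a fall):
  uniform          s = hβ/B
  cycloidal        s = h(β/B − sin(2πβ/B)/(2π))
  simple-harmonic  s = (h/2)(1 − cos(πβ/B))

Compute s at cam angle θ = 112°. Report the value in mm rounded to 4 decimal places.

seg 1 [0°–107.7°] dwell: s stays 0.0000
seg 2 [107.7°–145.4°] cycloidal, h=24: θ=112° here. β=4.3, B=37.7. 24·(0.1141 − sin(2π·0.1141)/(2π)) = 0.2284 → s = 0.2284

0.2284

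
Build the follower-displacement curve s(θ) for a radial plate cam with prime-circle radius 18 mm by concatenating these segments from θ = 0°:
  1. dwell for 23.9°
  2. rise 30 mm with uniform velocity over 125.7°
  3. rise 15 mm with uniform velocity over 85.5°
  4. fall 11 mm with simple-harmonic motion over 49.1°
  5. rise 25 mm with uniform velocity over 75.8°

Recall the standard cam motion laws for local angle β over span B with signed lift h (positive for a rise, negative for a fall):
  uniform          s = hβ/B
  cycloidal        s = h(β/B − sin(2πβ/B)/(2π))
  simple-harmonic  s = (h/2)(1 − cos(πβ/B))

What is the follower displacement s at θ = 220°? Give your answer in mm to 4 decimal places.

seg 1 [0°–23.9°] dwell: s stays 0.0000
seg 2 [23.9°–149.6°] uniform, h=30: full span → s += 30 → s = 30.0000
seg 3 [149.6°–235.1°] uniform, h=15: θ=220° here. β=70.4, B=85.5. 15·70.4/85.5 = 12.3509 → s = 42.3509

42.3509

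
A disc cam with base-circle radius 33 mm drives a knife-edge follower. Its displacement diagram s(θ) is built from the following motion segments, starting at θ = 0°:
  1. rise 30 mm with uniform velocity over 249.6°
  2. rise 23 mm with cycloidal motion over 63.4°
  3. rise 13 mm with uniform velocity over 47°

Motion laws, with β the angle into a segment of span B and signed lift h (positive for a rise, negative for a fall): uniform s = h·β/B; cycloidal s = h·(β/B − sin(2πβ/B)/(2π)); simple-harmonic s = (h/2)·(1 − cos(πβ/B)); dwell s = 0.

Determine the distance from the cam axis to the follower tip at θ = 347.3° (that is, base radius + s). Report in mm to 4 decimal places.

seg 1 [0°–249.6°] uniform, h=30: full span → s += 30 → s = 30.0000
seg 2 [249.6°–313°] cycloidal, h=23: full span → s += 23 → s = 53.0000
seg 3 [313°–360°] uniform, h=13: θ=347.3° here. β=34.3, B=47. 13·34.3/47 = 9.4872 → s = 62.4872
radial distance = base radius + s = 33 + 62.4872 = 95.4872

95.4872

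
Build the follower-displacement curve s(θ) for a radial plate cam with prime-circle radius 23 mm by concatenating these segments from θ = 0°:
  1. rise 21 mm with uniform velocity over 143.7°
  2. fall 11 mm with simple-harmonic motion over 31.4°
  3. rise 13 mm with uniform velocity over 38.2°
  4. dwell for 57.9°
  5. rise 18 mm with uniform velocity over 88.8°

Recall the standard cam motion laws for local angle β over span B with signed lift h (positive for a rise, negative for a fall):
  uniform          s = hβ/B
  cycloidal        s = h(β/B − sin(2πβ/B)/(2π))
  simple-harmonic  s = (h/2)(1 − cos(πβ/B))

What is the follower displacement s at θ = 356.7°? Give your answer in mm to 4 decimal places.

seg 1 [0°–143.7°] uniform, h=21: full span → s += 21 → s = 21.0000
seg 2 [143.7°–175.1°] simple-harmonic, h=-11: full span → s += -11 → s = 10.0000
seg 3 [175.1°–213.3°] uniform, h=13: full span → s += 13 → s = 23.0000
seg 4 [213.3°–271.2°] dwell: s stays 23.0000
seg 5 [271.2°–360°] uniform, h=18: θ=356.7° here. β=85.5, B=88.8. 18·85.5/88.8 = 17.3311 → s = 40.3311

40.3311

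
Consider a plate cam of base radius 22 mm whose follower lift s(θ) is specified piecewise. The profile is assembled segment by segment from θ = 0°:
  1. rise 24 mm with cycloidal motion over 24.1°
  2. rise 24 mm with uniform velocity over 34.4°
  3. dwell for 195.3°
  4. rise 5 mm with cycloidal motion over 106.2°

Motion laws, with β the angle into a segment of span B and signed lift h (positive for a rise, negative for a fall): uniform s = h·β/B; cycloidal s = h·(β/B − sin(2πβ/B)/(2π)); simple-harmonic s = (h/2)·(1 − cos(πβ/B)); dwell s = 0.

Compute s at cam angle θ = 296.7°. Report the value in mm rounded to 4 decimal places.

seg 1 [0°–24.1°] cycloidal, h=24: full span → s += 24 → s = 24.0000
seg 2 [24.1°–58.5°] uniform, h=24: full span → s += 24 → s = 48.0000
seg 3 [58.5°–253.8°] dwell: s stays 48.0000
seg 4 [253.8°–360°] cycloidal, h=5: θ=296.7° here. β=42.9, B=106.2. 5·(0.4040 − sin(2π·0.4040)/(2π)) = 1.5682 → s = 49.5682

49.5682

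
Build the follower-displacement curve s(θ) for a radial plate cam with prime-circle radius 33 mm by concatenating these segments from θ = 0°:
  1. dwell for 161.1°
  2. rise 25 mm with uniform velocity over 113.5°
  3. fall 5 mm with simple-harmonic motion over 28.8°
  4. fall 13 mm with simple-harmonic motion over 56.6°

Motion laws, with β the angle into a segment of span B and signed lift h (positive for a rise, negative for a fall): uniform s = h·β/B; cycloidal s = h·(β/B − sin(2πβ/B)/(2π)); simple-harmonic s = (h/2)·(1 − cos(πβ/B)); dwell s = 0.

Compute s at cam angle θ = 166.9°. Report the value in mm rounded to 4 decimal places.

seg 1 [0°–161.1°] dwell: s stays 0.0000
seg 2 [161.1°–274.6°] uniform, h=25: θ=166.9° here. β=5.8, B=113.5. 25·5.8/113.5 = 1.2775 → s = 1.2775

1.2775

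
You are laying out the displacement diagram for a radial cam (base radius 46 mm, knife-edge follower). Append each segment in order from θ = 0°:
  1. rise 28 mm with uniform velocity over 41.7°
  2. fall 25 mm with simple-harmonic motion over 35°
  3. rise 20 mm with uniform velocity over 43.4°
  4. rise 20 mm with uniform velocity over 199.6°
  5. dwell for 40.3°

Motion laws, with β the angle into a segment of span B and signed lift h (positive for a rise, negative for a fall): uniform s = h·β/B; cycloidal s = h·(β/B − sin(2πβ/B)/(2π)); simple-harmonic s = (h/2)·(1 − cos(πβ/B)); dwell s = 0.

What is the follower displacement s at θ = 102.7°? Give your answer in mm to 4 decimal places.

seg 1 [0°–41.7°] uniform, h=28: full span → s += 28 → s = 28.0000
seg 2 [41.7°–76.7°] simple-harmonic, h=-25: full span → s += -25 → s = 3.0000
seg 3 [76.7°–120.1°] uniform, h=20: θ=102.7° here. β=26, B=43.4. 20·26/43.4 = 11.9816 → s = 14.9816

14.9816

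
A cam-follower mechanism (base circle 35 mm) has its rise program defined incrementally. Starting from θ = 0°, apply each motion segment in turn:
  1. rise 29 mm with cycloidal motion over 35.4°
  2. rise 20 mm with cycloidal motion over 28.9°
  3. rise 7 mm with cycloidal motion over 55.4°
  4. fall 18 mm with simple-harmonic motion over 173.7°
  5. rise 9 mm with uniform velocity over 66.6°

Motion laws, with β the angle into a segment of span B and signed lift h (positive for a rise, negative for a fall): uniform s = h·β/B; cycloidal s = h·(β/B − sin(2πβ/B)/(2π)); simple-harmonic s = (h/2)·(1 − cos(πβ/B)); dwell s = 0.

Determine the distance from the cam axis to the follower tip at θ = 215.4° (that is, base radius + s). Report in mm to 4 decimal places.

seg 1 [0°–35.4°] cycloidal, h=29: full span → s += 29 → s = 29.0000
seg 2 [35.4°–64.3°] cycloidal, h=20: full span → s += 20 → s = 49.0000
seg 3 [64.3°–119.7°] cycloidal, h=7: full span → s += 7 → s = 56.0000
seg 4 [119.7°–293.4°] simple-harmonic, h=-18: θ=215.4° here. β=95.7, B=173.7. -18/2·(1 − cos(π·0.5509)) = -10.4344 → s = 45.5656
radial distance = base radius + s = 35 + 45.5656 = 80.5656

80.5656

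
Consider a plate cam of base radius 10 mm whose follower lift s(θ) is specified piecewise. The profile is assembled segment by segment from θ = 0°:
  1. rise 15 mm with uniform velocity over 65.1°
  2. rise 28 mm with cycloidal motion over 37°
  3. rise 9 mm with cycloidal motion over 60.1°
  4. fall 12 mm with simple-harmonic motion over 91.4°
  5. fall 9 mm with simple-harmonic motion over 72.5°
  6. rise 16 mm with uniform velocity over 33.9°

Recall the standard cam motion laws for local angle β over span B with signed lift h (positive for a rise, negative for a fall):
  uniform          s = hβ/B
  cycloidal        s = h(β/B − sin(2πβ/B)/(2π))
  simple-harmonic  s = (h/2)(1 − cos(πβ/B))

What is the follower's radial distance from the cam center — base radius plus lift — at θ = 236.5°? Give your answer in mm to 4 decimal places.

seg 1 [0°–65.1°] uniform, h=15: full span → s += 15 → s = 15.0000
seg 2 [65.1°–102.1°] cycloidal, h=28: full span → s += 28 → s = 43.0000
seg 3 [102.1°–162.2°] cycloidal, h=9: full span → s += 9 → s = 52.0000
seg 4 [162.2°–253.6°] simple-harmonic, h=-12: θ=236.5° here. β=74.3, B=91.4. -12/2·(1 − cos(π·0.8129)) = -10.9931 → s = 41.0069
radial distance = base radius + s = 10 + 41.0069 = 51.0069

51.0069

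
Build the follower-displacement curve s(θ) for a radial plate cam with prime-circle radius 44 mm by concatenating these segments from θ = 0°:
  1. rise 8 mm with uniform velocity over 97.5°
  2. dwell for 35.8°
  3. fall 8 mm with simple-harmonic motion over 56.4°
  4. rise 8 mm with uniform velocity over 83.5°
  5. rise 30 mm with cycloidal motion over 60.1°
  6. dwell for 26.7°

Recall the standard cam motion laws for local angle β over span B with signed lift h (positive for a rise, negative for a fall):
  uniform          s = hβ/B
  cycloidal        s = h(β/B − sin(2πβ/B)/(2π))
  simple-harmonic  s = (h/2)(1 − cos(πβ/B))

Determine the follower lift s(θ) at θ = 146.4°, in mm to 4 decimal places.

seg 1 [0°–97.5°] uniform, h=8: full span → s += 8 → s = 8.0000
seg 2 [97.5°–133.3°] dwell: s stays 8.0000
seg 3 [133.3°–189.7°] simple-harmonic, h=-8: θ=146.4° here. β=13.1, B=56.4. -8/2·(1 − cos(π·0.2323)) = -1.0185 → s = 6.9815

6.9815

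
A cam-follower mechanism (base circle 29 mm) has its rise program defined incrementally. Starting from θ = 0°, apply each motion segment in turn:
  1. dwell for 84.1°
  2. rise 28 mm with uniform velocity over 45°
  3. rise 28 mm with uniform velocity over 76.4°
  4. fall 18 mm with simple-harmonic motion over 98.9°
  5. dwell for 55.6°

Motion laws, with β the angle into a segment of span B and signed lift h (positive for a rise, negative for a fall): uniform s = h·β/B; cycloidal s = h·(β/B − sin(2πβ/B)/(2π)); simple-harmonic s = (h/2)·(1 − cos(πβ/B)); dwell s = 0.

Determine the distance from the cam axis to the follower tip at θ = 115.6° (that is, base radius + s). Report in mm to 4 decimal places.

seg 1 [0°–84.1°] dwell: s stays 0.0000
seg 2 [84.1°–129.1°] uniform, h=28: θ=115.6° here. β=31.5, B=45. 28·31.5/45 = 19.6000 → s = 19.6000
radial distance = base radius + s = 29 + 19.6000 = 48.6000

48.6000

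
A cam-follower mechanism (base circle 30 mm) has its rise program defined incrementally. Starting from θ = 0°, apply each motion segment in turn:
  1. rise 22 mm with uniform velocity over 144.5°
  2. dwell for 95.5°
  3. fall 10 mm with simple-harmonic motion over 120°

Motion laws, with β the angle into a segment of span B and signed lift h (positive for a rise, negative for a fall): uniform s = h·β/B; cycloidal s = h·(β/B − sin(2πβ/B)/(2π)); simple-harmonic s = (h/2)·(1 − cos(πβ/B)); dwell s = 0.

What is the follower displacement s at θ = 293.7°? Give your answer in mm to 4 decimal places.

seg 1 [0°–144.5°] uniform, h=22: full span → s += 22 → s = 22.0000
seg 2 [144.5°–240°] dwell: s stays 22.0000
seg 3 [240°–360°] simple-harmonic, h=-10: θ=293.7° here. β=53.7, B=120. -10/2·(1 − cos(π·0.4475)) = -4.1791 → s = 17.8209

17.8209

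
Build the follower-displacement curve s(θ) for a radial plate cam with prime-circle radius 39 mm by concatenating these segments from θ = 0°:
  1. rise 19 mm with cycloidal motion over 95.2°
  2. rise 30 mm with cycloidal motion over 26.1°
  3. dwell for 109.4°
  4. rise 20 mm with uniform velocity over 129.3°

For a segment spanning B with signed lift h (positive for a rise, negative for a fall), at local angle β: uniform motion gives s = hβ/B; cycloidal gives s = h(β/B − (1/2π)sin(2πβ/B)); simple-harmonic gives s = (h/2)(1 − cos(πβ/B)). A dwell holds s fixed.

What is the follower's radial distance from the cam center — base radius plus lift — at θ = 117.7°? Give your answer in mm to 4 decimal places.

seg 1 [0°–95.2°] cycloidal, h=19: full span → s += 19 → s = 19.0000
seg 2 [95.2°–121.3°] cycloidal, h=30: θ=117.7° here. β=22.5, B=26.1. 30·(0.8621 − sin(2π·0.8621)/(2π)) = 29.5011 → s = 48.5011
radial distance = base radius + s = 39 + 48.5011 = 87.5011

87.5011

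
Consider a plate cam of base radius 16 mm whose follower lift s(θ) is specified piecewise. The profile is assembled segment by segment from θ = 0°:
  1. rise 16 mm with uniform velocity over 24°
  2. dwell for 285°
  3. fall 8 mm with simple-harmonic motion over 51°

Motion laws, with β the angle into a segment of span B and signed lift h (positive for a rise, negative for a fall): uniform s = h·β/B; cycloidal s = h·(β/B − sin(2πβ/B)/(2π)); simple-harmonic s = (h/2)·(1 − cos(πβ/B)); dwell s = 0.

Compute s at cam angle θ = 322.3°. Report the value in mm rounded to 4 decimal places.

seg 1 [0°–24°] uniform, h=16: full span → s += 16 → s = 16.0000
seg 2 [24°–309°] dwell: s stays 16.0000
seg 3 [309°–360°] simple-harmonic, h=-8: θ=322.3° here. β=13.3, B=51. -8/2·(1 − cos(π·0.2608)) = -1.2690 → s = 14.7310

14.7310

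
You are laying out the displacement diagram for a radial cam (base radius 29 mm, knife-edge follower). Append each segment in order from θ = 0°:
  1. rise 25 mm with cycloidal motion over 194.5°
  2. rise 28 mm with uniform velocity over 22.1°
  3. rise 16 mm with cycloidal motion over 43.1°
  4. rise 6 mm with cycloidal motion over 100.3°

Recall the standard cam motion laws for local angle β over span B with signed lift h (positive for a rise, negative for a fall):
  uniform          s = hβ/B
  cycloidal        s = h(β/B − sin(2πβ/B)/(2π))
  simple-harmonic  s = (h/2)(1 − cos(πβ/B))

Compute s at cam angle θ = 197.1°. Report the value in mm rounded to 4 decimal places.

seg 1 [0°–194.5°] cycloidal, h=25: full span → s += 25 → s = 25.0000
seg 2 [194.5°–216.6°] uniform, h=28: θ=197.1° here. β=2.6, B=22.1. 28·2.6/22.1 = 3.2941 → s = 28.2941

28.2941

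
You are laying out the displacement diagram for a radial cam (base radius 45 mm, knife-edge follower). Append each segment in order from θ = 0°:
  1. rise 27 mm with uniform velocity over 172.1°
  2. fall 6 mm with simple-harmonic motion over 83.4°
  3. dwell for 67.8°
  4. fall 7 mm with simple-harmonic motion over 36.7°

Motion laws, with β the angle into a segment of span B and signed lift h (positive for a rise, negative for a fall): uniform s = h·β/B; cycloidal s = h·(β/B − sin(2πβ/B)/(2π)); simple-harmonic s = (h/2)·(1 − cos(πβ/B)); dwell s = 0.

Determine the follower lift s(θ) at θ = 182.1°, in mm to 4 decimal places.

seg 1 [0°–172.1°] uniform, h=27: full span → s += 27 → s = 27.0000
seg 2 [172.1°–255.5°] simple-harmonic, h=-6: θ=182.1° here. β=10, B=83.4. -6/2·(1 − cos(π·0.1199)) = -0.2103 → s = 26.7897

26.7897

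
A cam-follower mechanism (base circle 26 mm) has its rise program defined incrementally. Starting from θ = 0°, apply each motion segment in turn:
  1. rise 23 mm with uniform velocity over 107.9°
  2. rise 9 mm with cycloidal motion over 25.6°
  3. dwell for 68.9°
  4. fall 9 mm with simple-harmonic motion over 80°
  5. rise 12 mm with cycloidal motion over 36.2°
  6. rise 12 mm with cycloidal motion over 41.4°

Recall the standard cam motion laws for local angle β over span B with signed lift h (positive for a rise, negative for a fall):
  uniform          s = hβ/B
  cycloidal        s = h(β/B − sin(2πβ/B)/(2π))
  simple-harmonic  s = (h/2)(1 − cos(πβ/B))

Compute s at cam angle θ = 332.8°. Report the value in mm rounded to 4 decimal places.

seg 1 [0°–107.9°] uniform, h=23: full span → s += 23 → s = 23.0000
seg 2 [107.9°–133.5°] cycloidal, h=9: full span → s += 9 → s = 32.0000
seg 3 [133.5°–202.4°] dwell: s stays 32.0000
seg 4 [202.4°–282.4°] simple-harmonic, h=-9: full span → s += -9 → s = 23.0000
seg 5 [282.4°–318.6°] cycloidal, h=12: full span → s += 12 → s = 35.0000
seg 6 [318.6°–360°] cycloidal, h=12: θ=332.8° here. β=14.2, B=41.4. 12·(0.3430 − sin(2π·0.3430)/(2π)) = 2.5229 → s = 37.5229

37.5229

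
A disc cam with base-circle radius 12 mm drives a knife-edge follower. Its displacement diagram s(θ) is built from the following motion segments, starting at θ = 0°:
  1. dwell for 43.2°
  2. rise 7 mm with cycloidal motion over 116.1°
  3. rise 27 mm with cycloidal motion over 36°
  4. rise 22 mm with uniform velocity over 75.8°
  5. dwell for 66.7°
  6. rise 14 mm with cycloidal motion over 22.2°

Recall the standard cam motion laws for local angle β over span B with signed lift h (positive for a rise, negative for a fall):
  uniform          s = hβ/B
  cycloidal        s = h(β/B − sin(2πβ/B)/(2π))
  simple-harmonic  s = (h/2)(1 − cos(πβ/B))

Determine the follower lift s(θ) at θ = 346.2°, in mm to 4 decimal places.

seg 1 [0°–43.2°] dwell: s stays 0.0000
seg 2 [43.2°–159.3°] cycloidal, h=7: full span → s += 7 → s = 7.0000
seg 3 [159.3°–195.3°] cycloidal, h=27: full span → s += 27 → s = 34.0000
seg 4 [195.3°–271.1°] uniform, h=22: full span → s += 22 → s = 56.0000
seg 5 [271.1°–337.8°] dwell: s stays 56.0000
seg 6 [337.8°–360°] cycloidal, h=14: θ=346.2° here. β=8.4, B=22.2. 14·(0.3784 − sin(2π·0.3784)/(2π)) = 3.7555 → s = 59.7555

59.7555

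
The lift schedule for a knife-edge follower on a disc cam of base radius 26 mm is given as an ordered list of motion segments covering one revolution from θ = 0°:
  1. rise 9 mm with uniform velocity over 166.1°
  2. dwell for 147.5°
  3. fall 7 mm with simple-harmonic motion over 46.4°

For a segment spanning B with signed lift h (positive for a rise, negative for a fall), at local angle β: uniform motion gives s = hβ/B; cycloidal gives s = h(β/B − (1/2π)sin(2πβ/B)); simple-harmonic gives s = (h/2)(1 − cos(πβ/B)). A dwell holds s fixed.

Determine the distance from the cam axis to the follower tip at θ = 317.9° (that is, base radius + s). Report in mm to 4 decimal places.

seg 1 [0°–166.1°] uniform, h=9: full span → s += 9 → s = 9.0000
seg 2 [166.1°–313.6°] dwell: s stays 9.0000
seg 3 [313.6°–360°] simple-harmonic, h=-7: θ=317.9° here. β=4.3, B=46.4. -7/2·(1 − cos(π·0.0927)) = -0.1473 → s = 8.8527
radial distance = base radius + s = 26 + 8.8527 = 34.8527

34.8527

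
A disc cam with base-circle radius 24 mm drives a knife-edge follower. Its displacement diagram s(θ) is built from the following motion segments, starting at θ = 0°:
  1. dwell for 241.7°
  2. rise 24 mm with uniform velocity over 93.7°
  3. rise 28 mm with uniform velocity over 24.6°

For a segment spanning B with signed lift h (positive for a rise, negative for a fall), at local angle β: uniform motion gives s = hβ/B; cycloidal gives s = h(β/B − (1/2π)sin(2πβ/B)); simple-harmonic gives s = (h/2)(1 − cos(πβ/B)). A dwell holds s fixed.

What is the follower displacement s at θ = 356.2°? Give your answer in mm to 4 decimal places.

seg 1 [0°–241.7°] dwell: s stays 0.0000
seg 2 [241.7°–335.4°] uniform, h=24: full span → s += 24 → s = 24.0000
seg 3 [335.4°–360°] uniform, h=28: θ=356.2° here. β=20.8, B=24.6. 28·20.8/24.6 = 23.6748 → s = 47.6748

47.6748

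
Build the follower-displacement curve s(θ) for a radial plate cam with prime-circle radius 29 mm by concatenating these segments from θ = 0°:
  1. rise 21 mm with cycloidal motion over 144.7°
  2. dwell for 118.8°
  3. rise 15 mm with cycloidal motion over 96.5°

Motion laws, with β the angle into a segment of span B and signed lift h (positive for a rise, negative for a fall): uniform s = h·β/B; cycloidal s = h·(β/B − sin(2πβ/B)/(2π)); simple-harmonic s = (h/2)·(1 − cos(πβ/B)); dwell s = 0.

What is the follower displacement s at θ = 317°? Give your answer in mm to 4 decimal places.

seg 1 [0°–144.7°] cycloidal, h=21: full span → s += 21 → s = 21.0000
seg 2 [144.7°–263.5°] dwell: s stays 21.0000
seg 3 [263.5°–360°] cycloidal, h=15: θ=317° here. β=53.5, B=96.5. 15·(0.5544 − sin(2π·0.5544)/(2π)) = 9.1163 → s = 30.1163

30.1163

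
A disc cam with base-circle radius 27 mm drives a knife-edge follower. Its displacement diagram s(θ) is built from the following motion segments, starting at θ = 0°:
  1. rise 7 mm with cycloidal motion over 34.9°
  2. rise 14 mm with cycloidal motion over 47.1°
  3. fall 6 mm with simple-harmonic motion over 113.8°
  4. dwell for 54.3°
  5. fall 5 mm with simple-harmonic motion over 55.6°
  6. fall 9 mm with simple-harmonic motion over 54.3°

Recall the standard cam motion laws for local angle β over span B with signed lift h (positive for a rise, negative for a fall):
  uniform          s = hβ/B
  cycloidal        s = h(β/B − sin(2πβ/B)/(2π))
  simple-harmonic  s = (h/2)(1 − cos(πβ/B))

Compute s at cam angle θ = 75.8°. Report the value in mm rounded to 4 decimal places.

seg 1 [0°–34.9°] cycloidal, h=7: full span → s += 7 → s = 7.0000
seg 2 [34.9°–82°] cycloidal, h=14: θ=75.8° here. β=40.9, B=47.1. 14·(0.8684 − sin(2π·0.8684)/(2π)) = 13.7970 → s = 20.7970

20.7970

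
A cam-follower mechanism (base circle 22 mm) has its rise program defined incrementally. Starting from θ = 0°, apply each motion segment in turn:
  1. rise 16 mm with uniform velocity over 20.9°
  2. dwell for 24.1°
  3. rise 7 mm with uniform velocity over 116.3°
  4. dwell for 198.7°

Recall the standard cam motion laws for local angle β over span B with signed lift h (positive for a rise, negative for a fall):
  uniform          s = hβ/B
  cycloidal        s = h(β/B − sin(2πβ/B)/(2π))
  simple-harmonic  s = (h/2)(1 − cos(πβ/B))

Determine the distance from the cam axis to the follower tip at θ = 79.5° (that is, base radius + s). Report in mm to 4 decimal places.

seg 1 [0°–20.9°] uniform, h=16: full span → s += 16 → s = 16.0000
seg 2 [20.9°–45°] dwell: s stays 16.0000
seg 3 [45°–161.3°] uniform, h=7: θ=79.5° here. β=34.5, B=116.3. 7·34.5/116.3 = 2.0765 → s = 18.0765
radial distance = base radius + s = 22 + 18.0765 = 40.0765

40.0765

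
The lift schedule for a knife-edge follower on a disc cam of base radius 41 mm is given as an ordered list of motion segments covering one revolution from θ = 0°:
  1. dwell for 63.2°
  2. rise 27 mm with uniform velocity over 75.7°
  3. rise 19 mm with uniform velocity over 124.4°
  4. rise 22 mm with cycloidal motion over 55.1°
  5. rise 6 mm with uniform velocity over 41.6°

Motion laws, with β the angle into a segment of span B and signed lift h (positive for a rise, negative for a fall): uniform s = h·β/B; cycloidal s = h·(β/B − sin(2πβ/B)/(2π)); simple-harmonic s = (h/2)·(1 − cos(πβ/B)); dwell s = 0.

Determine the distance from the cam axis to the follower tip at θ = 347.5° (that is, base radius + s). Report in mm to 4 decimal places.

seg 1 [0°–63.2°] dwell: s stays 0.0000
seg 2 [63.2°–138.9°] uniform, h=27: full span → s += 27 → s = 27.0000
seg 3 [138.9°–263.3°] uniform, h=19: full span → s += 19 → s = 46.0000
seg 4 [263.3°–318.4°] cycloidal, h=22: full span → s += 22 → s = 68.0000
seg 5 [318.4°–360°] uniform, h=6: θ=347.5° here. β=29.1, B=41.6. 6·29.1/41.6 = 4.1971 → s = 72.1971
radial distance = base radius + s = 41 + 72.1971 = 113.1971

113.1971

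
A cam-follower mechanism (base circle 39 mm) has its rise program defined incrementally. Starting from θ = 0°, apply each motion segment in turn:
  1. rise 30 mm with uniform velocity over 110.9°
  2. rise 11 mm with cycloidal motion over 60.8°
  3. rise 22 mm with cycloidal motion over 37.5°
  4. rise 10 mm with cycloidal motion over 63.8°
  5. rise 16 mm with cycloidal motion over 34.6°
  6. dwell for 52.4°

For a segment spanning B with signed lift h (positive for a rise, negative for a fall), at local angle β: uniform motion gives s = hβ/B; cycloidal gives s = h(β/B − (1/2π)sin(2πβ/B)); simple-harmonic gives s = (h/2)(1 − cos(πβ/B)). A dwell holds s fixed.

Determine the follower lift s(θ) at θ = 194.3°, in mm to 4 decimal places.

seg 1 [0°–110.9°] uniform, h=30: full span → s += 30 → s = 30.0000
seg 2 [110.9°–171.7°] cycloidal, h=11: full span → s += 11 → s = 41.0000
seg 3 [171.7°–209.2°] cycloidal, h=22: θ=194.3° here. β=22.6, B=37.5. 22·(0.6027 − sin(2π·0.6027)/(2π)) = 15.3639 → s = 56.3639

56.3639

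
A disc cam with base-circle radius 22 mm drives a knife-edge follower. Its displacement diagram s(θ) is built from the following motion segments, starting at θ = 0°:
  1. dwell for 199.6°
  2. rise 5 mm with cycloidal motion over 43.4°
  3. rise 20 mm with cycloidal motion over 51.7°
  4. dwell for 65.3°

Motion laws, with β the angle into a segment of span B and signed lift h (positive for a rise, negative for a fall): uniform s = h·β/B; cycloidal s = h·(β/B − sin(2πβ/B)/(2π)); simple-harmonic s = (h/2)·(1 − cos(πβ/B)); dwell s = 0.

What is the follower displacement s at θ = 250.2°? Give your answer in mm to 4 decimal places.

seg 1 [0°–199.6°] dwell: s stays 0.0000
seg 2 [199.6°–243°] cycloidal, h=5: full span → s += 5 → s = 5.0000
seg 3 [243°–294.7°] cycloidal, h=20: θ=250.2° here. β=7.2, B=51.7. 20·(0.1393 − sin(2π·0.1393)/(2π)) = 0.3421 → s = 5.3421

5.3421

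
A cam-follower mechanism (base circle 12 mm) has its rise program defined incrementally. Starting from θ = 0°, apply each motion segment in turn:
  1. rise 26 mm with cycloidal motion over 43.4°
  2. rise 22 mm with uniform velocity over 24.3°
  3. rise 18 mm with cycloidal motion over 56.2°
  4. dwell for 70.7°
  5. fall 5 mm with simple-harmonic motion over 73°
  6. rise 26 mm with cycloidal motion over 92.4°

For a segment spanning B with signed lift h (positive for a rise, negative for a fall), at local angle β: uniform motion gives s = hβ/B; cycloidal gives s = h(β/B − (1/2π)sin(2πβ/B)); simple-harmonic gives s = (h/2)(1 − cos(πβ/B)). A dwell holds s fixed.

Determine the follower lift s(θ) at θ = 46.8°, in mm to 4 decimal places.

seg 1 [0°–43.4°] cycloidal, h=26: full span → s += 26 → s = 26.0000
seg 2 [43.4°–67.7°] uniform, h=22: θ=46.8° here. β=3.4, B=24.3. 22·3.4/24.3 = 3.0782 → s = 29.0782

29.0782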